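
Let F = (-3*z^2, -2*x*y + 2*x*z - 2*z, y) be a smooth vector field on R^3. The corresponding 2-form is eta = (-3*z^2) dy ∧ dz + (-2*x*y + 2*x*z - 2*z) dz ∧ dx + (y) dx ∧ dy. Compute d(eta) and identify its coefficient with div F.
d(eta) = (-2*x) dx ∧ dy ∧ dz; div F = -2*x

For a 2-form in R^3 of the form above, applying d gives a 3-form with coefficient ∂P/∂x + ∂Q/∂y + ∂R/∂z:
  ∂P/∂x = 0
  ∂Q/∂y = -2*x
  ∂R/∂z = 0
Sum = -2*x, which is exactly div F.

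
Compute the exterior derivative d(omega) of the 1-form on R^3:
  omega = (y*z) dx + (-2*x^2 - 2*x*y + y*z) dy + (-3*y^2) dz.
d(omega) = (-4*x - 2*y - z) dx ∧ dy + (-y) dx ∧ dz + (-7*y) dy ∧ dz

For a 1-form omega = sum_i f_i dx_i, the exterior derivative is
  d(omega) = sum_{i < j} (∂f_j/∂x_i - ∂f_i/∂x_j) dx_i ∧ dx_j.
  coefficient of dx ∧ dy: ∂f_2/∂x - ∂f_1/∂y = ∂(-2*x^2 - 2*x*y + y*z)/∂x - ∂(y*z)/∂y = -4*x - 2*y - z
  coefficient of dx ∧ dz: ∂f_3/∂x - ∂f_1/∂z = ∂(-3*y^2)/∂x - ∂(y*z)/∂z = -y
  coefficient of dy ∧ dz: ∂f_3/∂y - ∂f_2/∂z = ∂(-3*y^2)/∂y - ∂(-2*x^2 - 2*x*y + y*z)/∂z = -7*y
Assembling: d(omega) = (-4*x - 2*y - z) dx ∧ dy + (-y) dx ∧ dz + (-7*y) dy ∧ dz.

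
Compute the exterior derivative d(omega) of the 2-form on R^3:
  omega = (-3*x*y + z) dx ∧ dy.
d(omega) = (1) dx ∧ dy ∧ dz

For a 2-form omega = sum_{i<j} g_{ij} dx_i ∧ dx_j, the exterior derivative is
  d(omega) = sum_{i<j} d(g_{ij}) ∧ dx_i ∧ dx_j = sum_{i<j, k} (∂g_{ij}/∂x_k) dx_k ∧ dx_i ∧ dx_j.
Expand each term, using dx_k ∧ dx_i ∧ dx_j = sgn(permutation) dx_{(a)} ∧ dx_{(b)} ∧ dx_{(c)} with (a < b < c) sorted:
  d(-3*x*y + z) includes (∂/∂z)(-3*x*y + z) dz = (1) dz, which multiplied by dx ∧ dy gives (1) dx ∧ dy ∧ dz
Collecting like 3-forms: d(omega) = (1) dx ∧ dy ∧ dz.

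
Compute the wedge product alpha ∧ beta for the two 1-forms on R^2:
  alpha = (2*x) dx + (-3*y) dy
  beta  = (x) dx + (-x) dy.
alpha ∧ beta = (x*(-2*x + 3*y)) dx ∧ dy

Distribute the wedge, using dx_i ∧ dx_j = -dx_j ∧ dx_i and dx_i ∧ dx_i = 0. For each pair (i, j) with i < j, the coefficient of dx_i ∧ dx_j in alpha ∧ beta is (alpha_i * beta_j - alpha_j * beta_i). Collecting: alpha ∧ beta = (x*(-2*x + 3*y)) dx ∧ dy.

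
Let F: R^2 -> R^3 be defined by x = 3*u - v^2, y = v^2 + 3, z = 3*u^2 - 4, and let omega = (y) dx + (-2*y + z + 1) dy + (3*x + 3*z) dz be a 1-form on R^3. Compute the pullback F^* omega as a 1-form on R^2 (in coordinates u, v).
F^* omega = (54*u^3 + 54*u^2 - 18*u*v^2 - 72*u + 3*v^2 + 9) du + (6*v*(u^2 - v^2 - 4)) dv

Using F^*(f dg) = (f ∘ F) d(g ∘ F), substitute each coordinate x_i by F_i(u, v) in f_i, and replace dx_i by d F_i = (∂F_i/∂u) du + (∂F_i/∂v) dv.
  For the x component: f_1(F) = v^2 + 3; d F_1 = (3) du + (-2*v) dv
  For the y component: f_2(F) = 3*u^2 - 2*v^2 - 9; d F_2 = (0) du + (2*v) dv
  For the z component: f_3(F) = 9*u^2 + 9*u - 3*v^2 - 12; d F_3 = (6*u) du + (0) dv
Combining and collecting du, dv coefficients:
  coeff of du: 54*u^3 + 54*u^2 - 18*u*v^2 - 72*u + 3*v^2 + 9
  coeff of dv: 6*v*(u^2 - v^2 - 4)
F^* omega = (54*u^3 + 54*u^2 - 18*u*v^2 - 72*u + 3*v^2 + 9) du + (6*v*(u^2 - v^2 - 4)) dv.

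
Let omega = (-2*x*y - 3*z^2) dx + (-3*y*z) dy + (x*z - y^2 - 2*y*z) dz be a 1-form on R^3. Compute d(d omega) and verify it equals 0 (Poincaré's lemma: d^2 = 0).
d(d omega) = 0

Step 1: d omega = sum_{i<j} (∂f_j/∂x_i - ∂f_i/∂x_j) dx_i ∧ dx_j:
  coeff of dx ∧ dy: 2*x
  coeff of dx ∧ dz: 7*z
  coeff of dy ∧ dz: y - 2*z
Step 2: Apply d again to each 2-form coefficient. The only possible 3-form in R^3 is dx ∧ dy ∧ dz, with coefficient
  ∂(coeff of dy∧dz)/∂x - ∂(coeff of dx∧dz)/∂y + ∂(coeff of dx∧dy)/∂z
  = ∂/∂x (y - 2*z) - ∂/∂y (7*z) + ∂/∂z (2*x).
Each of these terms simplifies to sums of mixed partials that cancel in pairs. The result is 0 (by equality of mixed partials for smooth functions — Schwarz / Clairaut).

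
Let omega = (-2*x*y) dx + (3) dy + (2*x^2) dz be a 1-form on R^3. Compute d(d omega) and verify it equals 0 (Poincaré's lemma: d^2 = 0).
d(d omega) = 0

Step 1: d omega = sum_{i<j} (∂f_j/∂x_i - ∂f_i/∂x_j) dx_i ∧ dx_j:
  coeff of dx ∧ dy: 2*x
  coeff of dx ∧ dz: 4*x
  coeff of dy ∧ dz: 0
Step 2: Apply d again to each 2-form coefficient. The only possible 3-form in R^3 is dx ∧ dy ∧ dz, with coefficient
  ∂(coeff of dy∧dz)/∂x - ∂(coeff of dx∧dz)/∂y + ∂(coeff of dx∧dy)/∂z
  = ∂/∂x (0) - ∂/∂y (4*x) + ∂/∂z (2*x).
Each of these terms simplifies to sums of mixed partials that cancel in pairs. The result is 0 (by equality of mixed partials for smooth functions — Schwarz / Clairaut).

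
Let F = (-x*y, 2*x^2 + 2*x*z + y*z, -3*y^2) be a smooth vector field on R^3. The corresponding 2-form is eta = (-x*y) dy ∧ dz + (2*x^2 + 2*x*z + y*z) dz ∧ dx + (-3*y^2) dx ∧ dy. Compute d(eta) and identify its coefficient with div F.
d(eta) = (-y + z) dx ∧ dy ∧ dz; div F = -y + z

For a 2-form in R^3 of the form above, applying d gives a 3-form with coefficient ∂P/∂x + ∂Q/∂y + ∂R/∂z:
  ∂P/∂x = -y
  ∂Q/∂y = z
  ∂R/∂z = 0
Sum = -y + z, which is exactly div F.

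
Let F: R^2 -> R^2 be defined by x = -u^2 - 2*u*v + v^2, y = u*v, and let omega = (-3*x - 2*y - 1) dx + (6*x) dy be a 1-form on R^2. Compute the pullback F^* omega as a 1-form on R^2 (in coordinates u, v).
F^* omega = (-6*u^3 - 20*u^2*v - 14*u*v^2 + 2*u + 12*v^3 + 2*v) du + (-12*u^3 - 14*u^2*v + 20*u*v^2 + 2*u - 6*v^3 - 2*v) dv

Using F^*(f dg) = (f ∘ F) d(g ∘ F), substitute each coordinate x_i by F_i(u, v) in f_i, and replace dx_i by d F_i = (∂F_i/∂u) du + (∂F_i/∂v) dv.
  For the x component: f_1(F) = 3*u^2 + 4*u*v - 3*v^2 - 1; d F_1 = (-2*u - 2*v) du + (-2*u + 2*v) dv
  For the y component: f_2(F) = -6*u^2 - 12*u*v + 6*v^2; d F_2 = (v) du + (u) dv
Combining and collecting du, dv coefficients:
  coeff of du: -6*u^3 - 20*u^2*v - 14*u*v^2 + 2*u + 12*v^3 + 2*v
  coeff of dv: -12*u^3 - 14*u^2*v + 20*u*v^2 + 2*u - 6*v^3 - 2*v
F^* omega = (-6*u^3 - 20*u^2*v - 14*u*v^2 + 2*u + 12*v^3 + 2*v) du + (-12*u^3 - 14*u^2*v + 20*u*v^2 + 2*u - 6*v^3 - 2*v) dv.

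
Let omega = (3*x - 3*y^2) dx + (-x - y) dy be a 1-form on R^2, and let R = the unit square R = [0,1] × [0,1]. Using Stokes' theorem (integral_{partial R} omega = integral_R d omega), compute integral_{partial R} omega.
integral_(partial R) omega = 2

Stokes: integral_partial_R omega = integral_R d omega with d omega = (∂Q/∂x - ∂P/∂y) dx ∧ dy.
  ∂Q/∂x = -1
  ∂P/∂y = -6*y
  integrand = ∂Q/∂x - ∂P/∂y = 6*y - 1.
Integrating over R: integral_0^1 integral_0^1 (6*y - 1) dx dy = 2.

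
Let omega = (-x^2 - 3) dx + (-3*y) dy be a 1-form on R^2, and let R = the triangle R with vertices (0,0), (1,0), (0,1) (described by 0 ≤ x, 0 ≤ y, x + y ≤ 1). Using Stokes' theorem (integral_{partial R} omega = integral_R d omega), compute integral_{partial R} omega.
integral_(partial R) omega = 0

Stokes: integral_partial_R omega = integral_R d omega with d omega = (∂Q/∂x - ∂P/∂y) dx ∧ dy.
  ∂Q/∂x = 0
  ∂P/∂y = 0
  integrand = ∂Q/∂x - ∂P/∂y = 0.
Integrating over R: integral_0^1 integral_0^{1-x} (0) dy dx = 0.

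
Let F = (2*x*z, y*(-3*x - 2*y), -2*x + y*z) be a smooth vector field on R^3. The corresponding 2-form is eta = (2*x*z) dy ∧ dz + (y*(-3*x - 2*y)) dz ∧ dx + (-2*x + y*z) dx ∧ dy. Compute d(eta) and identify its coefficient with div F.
d(eta) = (-3*x - 3*y + 2*z) dx ∧ dy ∧ dz; div F = -3*x - 3*y + 2*z

For a 2-form in R^3 of the form above, applying d gives a 3-form with coefficient ∂P/∂x + ∂Q/∂y + ∂R/∂z:
  ∂P/∂x = 2*z
  ∂Q/∂y = -3*x - 4*y
  ∂R/∂z = y
Sum = -3*x - 3*y + 2*z, which is exactly div F.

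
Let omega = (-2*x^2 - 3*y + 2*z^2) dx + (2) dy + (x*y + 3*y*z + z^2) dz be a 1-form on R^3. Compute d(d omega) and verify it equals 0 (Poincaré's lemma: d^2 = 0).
d(d omega) = 0

Step 1: d omega = sum_{i<j} (∂f_j/∂x_i - ∂f_i/∂x_j) dx_i ∧ dx_j:
  coeff of dx ∧ dy: 3
  coeff of dx ∧ dz: y - 4*z
  coeff of dy ∧ dz: x + 3*z
Step 2: Apply d again to each 2-form coefficient. The only possible 3-form in R^3 is dx ∧ dy ∧ dz, with coefficient
  ∂(coeff of dy∧dz)/∂x - ∂(coeff of dx∧dz)/∂y + ∂(coeff of dx∧dy)/∂z
  = ∂/∂x (x + 3*z) - ∂/∂y (y - 4*z) + ∂/∂z (3).
Each of these terms simplifies to sums of mixed partials that cancel in pairs. The result is 0 (by equality of mixed partials for smooth functions — Schwarz / Clairaut).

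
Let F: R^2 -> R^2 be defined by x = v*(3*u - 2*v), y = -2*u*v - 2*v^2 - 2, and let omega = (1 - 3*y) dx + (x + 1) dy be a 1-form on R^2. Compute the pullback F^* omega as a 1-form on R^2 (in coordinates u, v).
F^* omega = (v*(12*u*v + 22*v^2 + 19)) du + (12*u^2*v - 14*u*v^2 + 19*u - 16*v^3 - 32*v) dv

Using F^*(f dg) = (f ∘ F) d(g ∘ F), substitute each coordinate x_i by F_i(u, v) in f_i, and replace dx_i by d F_i = (∂F_i/∂u) du + (∂F_i/∂v) dv.
  For the x component: f_1(F) = 6*u*v + 6*v^2 + 7; d F_1 = (3*v) du + (3*u - 4*v) dv
  For the y component: f_2(F) = 3*u*v - 2*v^2 + 1; d F_2 = (-2*v) du + (-2*u - 4*v) dv
Combining and collecting du, dv coefficients:
  coeff of du: v*(12*u*v + 22*v^2 + 19)
  coeff of dv: 12*u^2*v - 14*u*v^2 + 19*u - 16*v^3 - 32*v
F^* omega = (v*(12*u*v + 22*v^2 + 19)) du + (12*u^2*v - 14*u*v^2 + 19*u - 16*v^3 - 32*v) dv.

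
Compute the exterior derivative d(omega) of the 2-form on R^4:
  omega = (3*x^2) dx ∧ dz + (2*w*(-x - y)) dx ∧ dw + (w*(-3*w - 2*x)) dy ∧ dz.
d(omega) = (2*w) dx ∧ dy ∧ dw + (-2*w) dx ∧ dy ∧ dz + (-6*w - 2*x) dy ∧ dz ∧ dw

For a 2-form omega = sum_{i<j} g_{ij} dx_i ∧ dx_j, the exterior derivative is
  d(omega) = sum_{i<j} d(g_{ij}) ∧ dx_i ∧ dx_j = sum_{i<j, k} (∂g_{ij}/∂x_k) dx_k ∧ dx_i ∧ dx_j.
Expand each term, using dx_k ∧ dx_i ∧ dx_j = sgn(permutation) dx_{(a)} ∧ dx_{(b)} ∧ dx_{(c)} with (a < b < c) sorted:
  d(2*w*(-x - y)) includes (∂/∂y)(2*w*(-x - y)) dy = (-2*w) dy, which multiplied by dx ∧ dw gives (2*w) dx ∧ dy ∧ dw
  d(w*(-3*w - 2*x)) includes (∂/∂x)(w*(-3*w - 2*x)) dx = (-2*w) dx, which multiplied by dy ∧ dz gives (-2*w) dx ∧ dy ∧ dz
  d(w*(-3*w - 2*x)) includes (∂/∂w)(w*(-3*w - 2*x)) dw = (-6*w - 2*x) dw, which multiplied by dy ∧ dz gives (-6*w - 2*x) dy ∧ dz ∧ dw
Collecting like 3-forms: d(omega) = (2*w) dx ∧ dy ∧ dw + (-2*w) dx ∧ dy ∧ dz + (-6*w - 2*x) dy ∧ dz ∧ dw.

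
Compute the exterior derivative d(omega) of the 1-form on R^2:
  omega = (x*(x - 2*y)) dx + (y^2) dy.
d(omega) = (2*x) dx ∧ dy

For a 1-form omega = sum_i f_i dx_i, the exterior derivative is
  d(omega) = sum_{i < j} (∂f_j/∂x_i - ∂f_i/∂x_j) dx_i ∧ dx_j.
  coefficient of dx ∧ dy: ∂f_2/∂x - ∂f_1/∂y = ∂(y^2)/∂x - ∂(x*(x - 2*y))/∂y = 2*x
Assembling: d(omega) = (2*x) dx ∧ dy.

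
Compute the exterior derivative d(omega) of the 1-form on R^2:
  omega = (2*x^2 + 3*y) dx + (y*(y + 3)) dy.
d(omega) = (-3) dx ∧ dy

For a 1-form omega = sum_i f_i dx_i, the exterior derivative is
  d(omega) = sum_{i < j} (∂f_j/∂x_i - ∂f_i/∂x_j) dx_i ∧ dx_j.
  coefficient of dx ∧ dy: ∂f_2/∂x - ∂f_1/∂y = ∂(y*(y + 3))/∂x - ∂(2*x^2 + 3*y)/∂y = -3
Assembling: d(omega) = (-3) dx ∧ dy.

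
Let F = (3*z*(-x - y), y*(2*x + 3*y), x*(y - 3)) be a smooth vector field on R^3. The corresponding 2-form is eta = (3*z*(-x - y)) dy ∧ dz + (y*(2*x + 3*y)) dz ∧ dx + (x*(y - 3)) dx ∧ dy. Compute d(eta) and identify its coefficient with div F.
d(eta) = (2*x + 6*y - 3*z) dx ∧ dy ∧ dz; div F = 2*x + 6*y - 3*z

For a 2-form in R^3 of the form above, applying d gives a 3-form with coefficient ∂P/∂x + ∂Q/∂y + ∂R/∂z:
  ∂P/∂x = -3*z
  ∂Q/∂y = 2*x + 6*y
  ∂R/∂z = 0
Sum = 2*x + 6*y - 3*z, which is exactly div F.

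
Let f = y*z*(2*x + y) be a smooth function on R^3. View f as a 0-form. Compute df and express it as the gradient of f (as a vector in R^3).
df = (2*y*z) dx + (2*z*(x + y)) dy + (y*(2*x + y)) dz; grad f = (2*y*z, 2*z*(x + y), y*(2*x + y))

For a 0-form f, d f = (∂f/∂x) dx + (∂f/∂y) dy + (∂f/∂z) dz. The components of the vector representation are exactly the entries of grad f in Cartesian coordinates:
  ∂f/∂x = 2*y*z
  ∂f/∂y = 2*z*(x + y)
  ∂f/∂z = y*(2*x + y).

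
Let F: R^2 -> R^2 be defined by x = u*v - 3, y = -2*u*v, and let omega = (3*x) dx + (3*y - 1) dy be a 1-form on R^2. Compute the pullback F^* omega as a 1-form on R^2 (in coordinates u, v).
F^* omega = (v*(15*u*v - 7)) du + (u*(15*u*v - 7)) dv

Using F^*(f dg) = (f ∘ F) d(g ∘ F), substitute each coordinate x_i by F_i(u, v) in f_i, and replace dx_i by d F_i = (∂F_i/∂u) du + (∂F_i/∂v) dv.
  For the x component: f_1(F) = 3*u*v - 9; d F_1 = (v) du + (u) dv
  For the y component: f_2(F) = -6*u*v - 1; d F_2 = (-2*v) du + (-2*u) dv
Combining and collecting du, dv coefficients:
  coeff of du: v*(15*u*v - 7)
  coeff of dv: u*(15*u*v - 7)
F^* omega = (v*(15*u*v - 7)) du + (u*(15*u*v - 7)) dv.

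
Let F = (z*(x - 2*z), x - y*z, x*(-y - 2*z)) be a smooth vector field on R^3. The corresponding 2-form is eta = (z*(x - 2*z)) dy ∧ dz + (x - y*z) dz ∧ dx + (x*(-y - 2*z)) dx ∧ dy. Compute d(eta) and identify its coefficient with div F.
d(eta) = (-2*x) dx ∧ dy ∧ dz; div F = -2*x

For a 2-form in R^3 of the form above, applying d gives a 3-form with coefficient ∂P/∂x + ∂Q/∂y + ∂R/∂z:
  ∂P/∂x = z
  ∂Q/∂y = -z
  ∂R/∂z = -2*x
Sum = -2*x, which is exactly div F.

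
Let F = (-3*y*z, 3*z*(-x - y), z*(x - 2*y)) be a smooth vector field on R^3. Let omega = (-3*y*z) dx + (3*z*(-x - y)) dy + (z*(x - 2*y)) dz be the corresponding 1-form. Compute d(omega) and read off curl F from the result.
d(omega) = (3*x + 3*y - 2*z) dy ∧ dz + (-3*y - z) dz ∧ dx + (0) dx ∧ dy; curl F = (3*x + 3*y - 2*z, -3*y - z, 0)

d omega = sum_{i<j} (∂f_j/∂x_i - ∂f_i/∂x_j) dx_i ∧ dx_j. Under the identification (dy ∧ dz, dz ∧ dx, dx ∧ dy) ↔ (e_x, e_y, e_z), the coefficients are exactly the components of curl F. Compute:
  ∂R/∂y - ∂Q/∂z = (-2*z) - (-3*x - 3*y) = 3*x + 3*y - 2*z
  ∂P/∂z - ∂R/∂x = (-3*y) - (z) = -3*y - z
  ∂Q/∂x - ∂P/∂y = (-3*z) - (-3*z) = 0.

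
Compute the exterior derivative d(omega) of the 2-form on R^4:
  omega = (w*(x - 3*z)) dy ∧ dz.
d(omega) = (w) dx ∧ dy ∧ dz + (x - 3*z) dy ∧ dz ∧ dw

For a 2-form omega = sum_{i<j} g_{ij} dx_i ∧ dx_j, the exterior derivative is
  d(omega) = sum_{i<j} d(g_{ij}) ∧ dx_i ∧ dx_j = sum_{i<j, k} (∂g_{ij}/∂x_k) dx_k ∧ dx_i ∧ dx_j.
Expand each term, using dx_k ∧ dx_i ∧ dx_j = sgn(permutation) dx_{(a)} ∧ dx_{(b)} ∧ dx_{(c)} with (a < b < c) sorted:
  d(w*(x - 3*z)) includes (∂/∂x)(w*(x - 3*z)) dx = (w) dx, which multiplied by dy ∧ dz gives (w) dx ∧ dy ∧ dz
  d(w*(x - 3*z)) includes (∂/∂w)(w*(x - 3*z)) dw = (x - 3*z) dw, which multiplied by dy ∧ dz gives (x - 3*z) dy ∧ dz ∧ dw
Collecting like 3-forms: d(omega) = (w) dx ∧ dy ∧ dz + (x - 3*z) dy ∧ dz ∧ dw.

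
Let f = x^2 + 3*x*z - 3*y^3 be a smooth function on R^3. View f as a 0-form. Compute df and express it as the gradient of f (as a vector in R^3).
df = (2*x + 3*z) dx + (-9*y^2) dy + (3*x) dz; grad f = (2*x + 3*z, -9*y^2, 3*x)

For a 0-form f, d f = (∂f/∂x) dx + (∂f/∂y) dy + (∂f/∂z) dz. The components of the vector representation are exactly the entries of grad f in Cartesian coordinates:
  ∂f/∂x = 2*x + 3*z
  ∂f/∂y = -9*y^2
  ∂f/∂z = 3*x.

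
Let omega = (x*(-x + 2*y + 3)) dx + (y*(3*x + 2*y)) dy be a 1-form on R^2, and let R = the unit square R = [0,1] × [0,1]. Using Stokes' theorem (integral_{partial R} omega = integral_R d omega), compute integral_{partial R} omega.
integral_(partial R) omega = 1/2

Stokes: integral_partial_R omega = integral_R d omega with d omega = (∂Q/∂x - ∂P/∂y) dx ∧ dy.
  ∂Q/∂x = 3*y
  ∂P/∂y = 2*x
  integrand = ∂Q/∂x - ∂P/∂y = -2*x + 3*y.
Integrating over R: integral_0^1 integral_0^1 (-2*x + 3*y) dx dy = 1/2.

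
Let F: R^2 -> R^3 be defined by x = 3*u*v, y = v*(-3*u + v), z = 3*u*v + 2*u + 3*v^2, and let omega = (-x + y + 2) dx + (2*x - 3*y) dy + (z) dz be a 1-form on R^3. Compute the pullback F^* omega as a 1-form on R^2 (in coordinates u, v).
F^* omega = (-54*u*v^2 + 12*u*v + 4*u + 21*v^3 + 6*v^2 + 6*v) du + (-54*u^2*v + 6*u^2 + 69*u*v^2 + 12*u*v + 6*u + 12*v^3) dv

Using F^*(f dg) = (f ∘ F) d(g ∘ F), substitute each coordinate x_i by F_i(u, v) in f_i, and replace dx_i by d F_i = (∂F_i/∂u) du + (∂F_i/∂v) dv.
  For the x component: f_1(F) = -6*u*v + v^2 + 2; d F_1 = (3*v) du + (3*u) dv
  For the y component: f_2(F) = 3*v*(5*u - v); d F_2 = (-3*v) du + (-3*u + 2*v) dv
  For the z component: f_3(F) = 3*u*v + 2*u + 3*v^2; d F_3 = (3*v + 2) du + (3*u + 6*v) dv
Combining and collecting du, dv coefficients:
  coeff of du: -54*u*v^2 + 12*u*v + 4*u + 21*v^3 + 6*v^2 + 6*v
  coeff of dv: -54*u^2*v + 6*u^2 + 69*u*v^2 + 12*u*v + 6*u + 12*v^3
F^* omega = (-54*u*v^2 + 12*u*v + 4*u + 21*v^3 + 6*v^2 + 6*v) du + (-54*u^2*v + 6*u^2 + 69*u*v^2 + 12*u*v + 6*u + 12*v^3) dv.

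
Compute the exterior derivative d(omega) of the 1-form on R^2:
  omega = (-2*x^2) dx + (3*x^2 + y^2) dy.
d(omega) = (6*x) dx ∧ dy

For a 1-form omega = sum_i f_i dx_i, the exterior derivative is
  d(omega) = sum_{i < j} (∂f_j/∂x_i - ∂f_i/∂x_j) dx_i ∧ dx_j.
  coefficient of dx ∧ dy: ∂f_2/∂x - ∂f_1/∂y = ∂(3*x^2 + y^2)/∂x - ∂(-2*x^2)/∂y = 6*x
Assembling: d(omega) = (6*x) dx ∧ dy.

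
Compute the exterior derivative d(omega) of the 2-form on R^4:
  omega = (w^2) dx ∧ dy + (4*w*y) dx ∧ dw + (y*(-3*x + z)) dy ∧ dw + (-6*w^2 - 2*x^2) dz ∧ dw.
d(omega) = (-2*w - 3*y) dx ∧ dy ∧ dw + (-y) dy ∧ dz ∧ dw + (-4*x) dx ∧ dz ∧ dw

For a 2-form omega = sum_{i<j} g_{ij} dx_i ∧ dx_j, the exterior derivative is
  d(omega) = sum_{i<j} d(g_{ij}) ∧ dx_i ∧ dx_j = sum_{i<j, k} (∂g_{ij}/∂x_k) dx_k ∧ dx_i ∧ dx_j.
Expand each term, using dx_k ∧ dx_i ∧ dx_j = sgn(permutation) dx_{(a)} ∧ dx_{(b)} ∧ dx_{(c)} with (a < b < c) sorted:
  d(w^2) includes (∂/∂w)(w^2) dw = (2*w) dw, which multiplied by dx ∧ dy gives (2*w) dx ∧ dy ∧ dw
  d(4*w*y) includes (∂/∂y)(4*w*y) dy = (4*w) dy, which multiplied by dx ∧ dw gives (-4*w) dx ∧ dy ∧ dw
  d(y*(-3*x + z)) includes (∂/∂x)(y*(-3*x + z)) dx = (-3*y) dx, which multiplied by dy ∧ dw gives (-3*y) dx ∧ dy ∧ dw
  d(y*(-3*x + z)) includes (∂/∂z)(y*(-3*x + z)) dz = (y) dz, which multiplied by dy ∧ dw gives (-y) dy ∧ dz ∧ dw
  d(-6*w^2 - 2*x^2) includes (∂/∂x)(-6*w^2 - 2*x^2) dx = (-4*x) dx, which multiplied by dz ∧ dw gives (-4*x) dx ∧ dz ∧ dw
Collecting like 3-forms: d(omega) = (-2*w - 3*y) dx ∧ dy ∧ dw + (-y) dy ∧ dz ∧ dw + (-4*x) dx ∧ dz ∧ dw.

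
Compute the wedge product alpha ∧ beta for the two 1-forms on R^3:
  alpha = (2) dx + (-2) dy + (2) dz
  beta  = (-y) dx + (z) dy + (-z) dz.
alpha ∧ beta = (-2*y + 2*z) dx ∧ dy + (2*y - 2*z) dx ∧ dz

Distribute the wedge, using dx_i ∧ dx_j = -dx_j ∧ dx_i and dx_i ∧ dx_i = 0. For each pair (i, j) with i < j, the coefficient of dx_i ∧ dx_j in alpha ∧ beta is (alpha_i * beta_j - alpha_j * beta_i). Collecting: alpha ∧ beta = (-2*y + 2*z) dx ∧ dy + (2*y - 2*z) dx ∧ dz.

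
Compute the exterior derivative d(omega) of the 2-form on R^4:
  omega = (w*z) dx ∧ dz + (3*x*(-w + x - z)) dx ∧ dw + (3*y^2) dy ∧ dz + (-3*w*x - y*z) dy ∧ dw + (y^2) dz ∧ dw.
d(omega) = (3*x + z) dx ∧ dz ∧ dw + (-3*w) dx ∧ dy ∧ dw + (3*y) dy ∧ dz ∧ dw

For a 2-form omega = sum_{i<j} g_{ij} dx_i ∧ dx_j, the exterior derivative is
  d(omega) = sum_{i<j} d(g_{ij}) ∧ dx_i ∧ dx_j = sum_{i<j, k} (∂g_{ij}/∂x_k) dx_k ∧ dx_i ∧ dx_j.
Expand each term, using dx_k ∧ dx_i ∧ dx_j = sgn(permutation) dx_{(a)} ∧ dx_{(b)} ∧ dx_{(c)} with (a < b < c) sorted:
  d(w*z) includes (∂/∂w)(w*z) dw = (z) dw, which multiplied by dx ∧ dz gives (z) dx ∧ dz ∧ dw
  d(3*x*(-w + x - z)) includes (∂/∂z)(3*x*(-w + x - z)) dz = (-3*x) dz, which multiplied by dx ∧ dw gives (3*x) dx ∧ dz ∧ dw
  d(-3*w*x - y*z) includes (∂/∂x)(-3*w*x - y*z) dx = (-3*w) dx, which multiplied by dy ∧ dw gives (-3*w) dx ∧ dy ∧ dw
  d(-3*w*x - y*z) includes (∂/∂z)(-3*w*x - y*z) dz = (-y) dz, which multiplied by dy ∧ dw gives (y) dy ∧ dz ∧ dw
  d(y^2) includes (∂/∂y)(y^2) dy = (2*y) dy, which multiplied by dz ∧ dw gives (2*y) dy ∧ dz ∧ dw
Collecting like 3-forms: d(omega) = (3*x + z) dx ∧ dz ∧ dw + (-3*w) dx ∧ dy ∧ dw + (3*y) dy ∧ dz ∧ dw.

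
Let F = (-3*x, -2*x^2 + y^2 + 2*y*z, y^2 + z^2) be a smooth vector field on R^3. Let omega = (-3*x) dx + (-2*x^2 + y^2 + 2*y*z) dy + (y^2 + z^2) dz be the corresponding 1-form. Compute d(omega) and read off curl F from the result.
d(omega) = (0) dy ∧ dz + (0) dz ∧ dx + (-4*x) dx ∧ dy; curl F = (0, 0, -4*x)

d omega = sum_{i<j} (∂f_j/∂x_i - ∂f_i/∂x_j) dx_i ∧ dx_j. Under the identification (dy ∧ dz, dz ∧ dx, dx ∧ dy) ↔ (e_x, e_y, e_z), the coefficients are exactly the components of curl F. Compute:
  ∂R/∂y - ∂Q/∂z = (2*y) - (2*y) = 0
  ∂P/∂z - ∂R/∂x = (0) - (0) = 0
  ∂Q/∂x - ∂P/∂y = (-4*x) - (0) = -4*x.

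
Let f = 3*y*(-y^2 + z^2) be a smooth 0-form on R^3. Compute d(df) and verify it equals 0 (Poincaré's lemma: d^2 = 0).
d(df) = 0

Step 1: df = sum_i (∂f/∂x_i) dx_i = (0) dx + (-9*y^2 + 3*z^2) dy + (6*y*z) dz.
Step 2: Apply d again. Using the 1-form formula, the coefficient of dx ∧ dy in d(df) is ∂^2 f/∂x ∂y - ∂^2 f/∂y ∂x = (0) - (0) = 0 (equality of mixed partials for smooth f).
Similarly for dx ∧ dz and dy ∧ dz — all coefficients vanish. So d(df) = 0.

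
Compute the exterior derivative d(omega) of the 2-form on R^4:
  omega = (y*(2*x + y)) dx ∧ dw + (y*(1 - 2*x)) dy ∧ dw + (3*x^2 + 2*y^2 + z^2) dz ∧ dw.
d(omega) = (-2*x - 4*y) dx ∧ dy ∧ dw + (6*x) dx ∧ dz ∧ dw + (4*y) dy ∧ dz ∧ dw

For a 2-form omega = sum_{i<j} g_{ij} dx_i ∧ dx_j, the exterior derivative is
  d(omega) = sum_{i<j} d(g_{ij}) ∧ dx_i ∧ dx_j = sum_{i<j, k} (∂g_{ij}/∂x_k) dx_k ∧ dx_i ∧ dx_j.
Expand each term, using dx_k ∧ dx_i ∧ dx_j = sgn(permutation) dx_{(a)} ∧ dx_{(b)} ∧ dx_{(c)} with (a < b < c) sorted:
  d(y*(2*x + y)) includes (∂/∂y)(y*(2*x + y)) dy = (2*x + 2*y) dy, which multiplied by dx ∧ dw gives (-2*x - 2*y) dx ∧ dy ∧ dw
  d(y*(1 - 2*x)) includes (∂/∂x)(y*(1 - 2*x)) dx = (-2*y) dx, which multiplied by dy ∧ dw gives (-2*y) dx ∧ dy ∧ dw
  d(3*x^2 + 2*y^2 + z^2) includes (∂/∂x)(3*x^2 + 2*y^2 + z^2) dx = (6*x) dx, which multiplied by dz ∧ dw gives (6*x) dx ∧ dz ∧ dw
  d(3*x^2 + 2*y^2 + z^2) includes (∂/∂y)(3*x^2 + 2*y^2 + z^2) dy = (4*y) dy, which multiplied by dz ∧ dw gives (4*y) dy ∧ dz ∧ dw
Collecting like 3-forms: d(omega) = (-2*x - 4*y) dx ∧ dy ∧ dw + (6*x) dx ∧ dz ∧ dw + (4*y) dy ∧ dz ∧ dw.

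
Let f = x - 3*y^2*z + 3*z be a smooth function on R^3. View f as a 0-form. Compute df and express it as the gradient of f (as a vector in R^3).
df = (1) dx + (-6*y*z) dy + (3 - 3*y^2) dz; grad f = (1, -6*y*z, 3 - 3*y^2)

For a 0-form f, d f = (∂f/∂x) dx + (∂f/∂y) dy + (∂f/∂z) dz. The components of the vector representation are exactly the entries of grad f in Cartesian coordinates:
  ∂f/∂x = 1
  ∂f/∂y = -6*y*z
  ∂f/∂z = 3 - 3*y^2.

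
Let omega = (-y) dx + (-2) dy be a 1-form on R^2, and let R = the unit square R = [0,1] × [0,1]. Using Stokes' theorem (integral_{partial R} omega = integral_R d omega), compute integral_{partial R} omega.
integral_(partial R) omega = 1

Stokes: integral_partial_R omega = integral_R d omega with d omega = (∂Q/∂x - ∂P/∂y) dx ∧ dy.
  ∂Q/∂x = 0
  ∂P/∂y = -1
  integrand = ∂Q/∂x - ∂P/∂y = 1.
Integrating over R: integral_0^1 integral_0^1 (1) dx dy = 1.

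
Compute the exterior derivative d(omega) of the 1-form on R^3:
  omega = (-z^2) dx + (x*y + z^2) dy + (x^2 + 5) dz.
d(omega) = (y) dx ∧ dy + (2*x + 2*z) dx ∧ dz + (-2*z) dy ∧ dz

For a 1-form omega = sum_i f_i dx_i, the exterior derivative is
  d(omega) = sum_{i < j} (∂f_j/∂x_i - ∂f_i/∂x_j) dx_i ∧ dx_j.
  coefficient of dx ∧ dy: ∂f_2/∂x - ∂f_1/∂y = ∂(x*y + z^2)/∂x - ∂(-z^2)/∂y = y
  coefficient of dx ∧ dz: ∂f_3/∂x - ∂f_1/∂z = ∂(x^2 + 5)/∂x - ∂(-z^2)/∂z = 2*x + 2*z
  coefficient of dy ∧ dz: ∂f_3/∂y - ∂f_2/∂z = ∂(x^2 + 5)/∂y - ∂(x*y + z^2)/∂z = -2*z
Assembling: d(omega) = (y) dx ∧ dy + (2*x + 2*z) dx ∧ dz + (-2*z) dy ∧ dz.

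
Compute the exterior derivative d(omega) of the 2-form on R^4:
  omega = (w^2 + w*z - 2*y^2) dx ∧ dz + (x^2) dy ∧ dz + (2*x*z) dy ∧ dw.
d(omega) = (2*x + 4*y) dx ∧ dy ∧ dz + (2*w + z) dx ∧ dz ∧ dw + (2*z) dx ∧ dy ∧ dw + (-2*x) dy ∧ dz ∧ dw

For a 2-form omega = sum_{i<j} g_{ij} dx_i ∧ dx_j, the exterior derivative is
  d(omega) = sum_{i<j} d(g_{ij}) ∧ dx_i ∧ dx_j = sum_{i<j, k} (∂g_{ij}/∂x_k) dx_k ∧ dx_i ∧ dx_j.
Expand each term, using dx_k ∧ dx_i ∧ dx_j = sgn(permutation) dx_{(a)} ∧ dx_{(b)} ∧ dx_{(c)} with (a < b < c) sorted:
  d(w^2 + w*z - 2*y^2) includes (∂/∂y)(w^2 + w*z - 2*y^2) dy = (-4*y) dy, which multiplied by dx ∧ dz gives (4*y) dx ∧ dy ∧ dz
  d(w^2 + w*z - 2*y^2) includes (∂/∂w)(w^2 + w*z - 2*y^2) dw = (2*w + z) dw, which multiplied by dx ∧ dz gives (2*w + z) dx ∧ dz ∧ dw
  d(x^2) includes (∂/∂x)(x^2) dx = (2*x) dx, which multiplied by dy ∧ dz gives (2*x) dx ∧ dy ∧ dz
  d(2*x*z) includes (∂/∂x)(2*x*z) dx = (2*z) dx, which multiplied by dy ∧ dw gives (2*z) dx ∧ dy ∧ dw
  d(2*x*z) includes (∂/∂z)(2*x*z) dz = (2*x) dz, which multiplied by dy ∧ dw gives (-2*x) dy ∧ dz ∧ dw
Collecting like 3-forms: d(omega) = (2*x + 4*y) dx ∧ dy ∧ dz + (2*w + z) dx ∧ dz ∧ dw + (2*z) dx ∧ dy ∧ dw + (-2*x) dy ∧ dz ∧ dw.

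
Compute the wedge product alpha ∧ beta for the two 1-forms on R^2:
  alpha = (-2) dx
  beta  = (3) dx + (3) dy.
alpha ∧ beta = (-6) dx ∧ dy

Distribute the wedge, using dx_i ∧ dx_j = -dx_j ∧ dx_i and dx_i ∧ dx_i = 0. For each pair (i, j) with i < j, the coefficient of dx_i ∧ dx_j in alpha ∧ beta is (alpha_i * beta_j - alpha_j * beta_i). Collecting: alpha ∧ beta = (-6) dx ∧ dy.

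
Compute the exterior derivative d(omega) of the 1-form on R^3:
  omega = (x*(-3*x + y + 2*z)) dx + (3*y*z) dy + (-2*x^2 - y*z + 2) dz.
d(omega) = (-x) dx ∧ dy + (-6*x) dx ∧ dz + (-3*y - z) dy ∧ dz

For a 1-form omega = sum_i f_i dx_i, the exterior derivative is
  d(omega) = sum_{i < j} (∂f_j/∂x_i - ∂f_i/∂x_j) dx_i ∧ dx_j.
  coefficient of dx ∧ dy: ∂f_2/∂x - ∂f_1/∂y = ∂(3*y*z)/∂x - ∂(x*(-3*x + y + 2*z))/∂y = -x
  coefficient of dx ∧ dz: ∂f_3/∂x - ∂f_1/∂z = ∂(-2*x^2 - y*z + 2)/∂x - ∂(x*(-3*x + y + 2*z))/∂z = -6*x
  coefficient of dy ∧ dz: ∂f_3/∂y - ∂f_2/∂z = ∂(-2*x^2 - y*z + 2)/∂y - ∂(3*y*z)/∂z = -3*y - z
Assembling: d(omega) = (-x) dx ∧ dy + (-6*x) dx ∧ dz + (-3*y - z) dy ∧ dz.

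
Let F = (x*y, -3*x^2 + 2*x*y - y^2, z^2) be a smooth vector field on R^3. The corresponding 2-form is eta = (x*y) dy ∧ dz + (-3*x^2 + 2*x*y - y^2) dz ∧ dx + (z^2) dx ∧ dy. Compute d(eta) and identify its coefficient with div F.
d(eta) = (2*x - y + 2*z) dx ∧ dy ∧ dz; div F = 2*x - y + 2*z

For a 2-form in R^3 of the form above, applying d gives a 3-form with coefficient ∂P/∂x + ∂Q/∂y + ∂R/∂z:
  ∂P/∂x = y
  ∂Q/∂y = 2*x - 2*y
  ∂R/∂z = 2*z
Sum = 2*x - y + 2*z, which is exactly div F.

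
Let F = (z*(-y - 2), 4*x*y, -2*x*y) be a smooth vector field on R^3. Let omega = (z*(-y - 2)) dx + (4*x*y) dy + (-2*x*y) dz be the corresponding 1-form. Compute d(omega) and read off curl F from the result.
d(omega) = (-2*x) dy ∧ dz + (y - 2) dz ∧ dx + (4*y + z) dx ∧ dy; curl F = (-2*x, y - 2, 4*y + z)

d omega = sum_{i<j} (∂f_j/∂x_i - ∂f_i/∂x_j) dx_i ∧ dx_j. Under the identification (dy ∧ dz, dz ∧ dx, dx ∧ dy) ↔ (e_x, e_y, e_z), the coefficients are exactly the components of curl F. Compute:
  ∂R/∂y - ∂Q/∂z = (-2*x) - (0) = -2*x
  ∂P/∂z - ∂R/∂x = (-y - 2) - (-2*y) = y - 2
  ∂Q/∂x - ∂P/∂y = (4*y) - (-z) = 4*y + z.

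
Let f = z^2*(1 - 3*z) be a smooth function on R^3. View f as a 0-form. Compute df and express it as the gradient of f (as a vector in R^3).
df = (0) dx + (0) dy + (z*(2 - 9*z)) dz; grad f = (0, 0, z*(2 - 9*z))

For a 0-form f, d f = (∂f/∂x) dx + (∂f/∂y) dy + (∂f/∂z) dz. The components of the vector representation are exactly the entries of grad f in Cartesian coordinates:
  ∂f/∂x = 0
  ∂f/∂y = 0
  ∂f/∂z = z*(2 - 9*z).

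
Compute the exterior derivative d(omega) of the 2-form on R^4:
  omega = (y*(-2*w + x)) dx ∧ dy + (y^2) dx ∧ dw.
d(omega) = (-4*y) dx ∧ dy ∧ dw

For a 2-form omega = sum_{i<j} g_{ij} dx_i ∧ dx_j, the exterior derivative is
  d(omega) = sum_{i<j} d(g_{ij}) ∧ dx_i ∧ dx_j = sum_{i<j, k} (∂g_{ij}/∂x_k) dx_k ∧ dx_i ∧ dx_j.
Expand each term, using dx_k ∧ dx_i ∧ dx_j = sgn(permutation) dx_{(a)} ∧ dx_{(b)} ∧ dx_{(c)} with (a < b < c) sorted:
  d(y*(-2*w + x)) includes (∂/∂w)(y*(-2*w + x)) dw = (-2*y) dw, which multiplied by dx ∧ dy gives (-2*y) dx ∧ dy ∧ dw
  d(y^2) includes (∂/∂y)(y^2) dy = (2*y) dy, which multiplied by dx ∧ dw gives (-2*y) dx ∧ dy ∧ dw
Collecting like 3-forms: d(omega) = (-4*y) dx ∧ dy ∧ dw.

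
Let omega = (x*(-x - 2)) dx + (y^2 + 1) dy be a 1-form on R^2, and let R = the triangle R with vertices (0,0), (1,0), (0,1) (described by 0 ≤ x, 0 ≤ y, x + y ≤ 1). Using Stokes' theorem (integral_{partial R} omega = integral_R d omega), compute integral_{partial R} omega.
integral_(partial R) omega = 0

Stokes: integral_partial_R omega = integral_R d omega with d omega = (∂Q/∂x - ∂P/∂y) dx ∧ dy.
  ∂Q/∂x = 0
  ∂P/∂y = 0
  integrand = ∂Q/∂x - ∂P/∂y = 0.
Integrating over R: integral_0^1 integral_0^{1-x} (0) dy dx = 0.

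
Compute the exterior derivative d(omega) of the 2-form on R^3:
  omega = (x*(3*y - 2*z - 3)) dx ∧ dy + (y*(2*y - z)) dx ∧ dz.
d(omega) = (-2*x - 4*y + z) dx ∧ dy ∧ dz

For a 2-form omega = sum_{i<j} g_{ij} dx_i ∧ dx_j, the exterior derivative is
  d(omega) = sum_{i<j} d(g_{ij}) ∧ dx_i ∧ dx_j = sum_{i<j, k} (∂g_{ij}/∂x_k) dx_k ∧ dx_i ∧ dx_j.
Expand each term, using dx_k ∧ dx_i ∧ dx_j = sgn(permutation) dx_{(a)} ∧ dx_{(b)} ∧ dx_{(c)} with (a < b < c) sorted:
  d(x*(3*y - 2*z - 3)) includes (∂/∂z)(x*(3*y - 2*z - 3)) dz = (-2*x) dz, which multiplied by dx ∧ dy gives (-2*x) dx ∧ dy ∧ dz
  d(y*(2*y - z)) includes (∂/∂y)(y*(2*y - z)) dy = (4*y - z) dy, which multiplied by dx ∧ dz gives (-4*y + z) dx ∧ dy ∧ dz
Collecting like 3-forms: d(omega) = (-2*x - 4*y + z) dx ∧ dy ∧ dz.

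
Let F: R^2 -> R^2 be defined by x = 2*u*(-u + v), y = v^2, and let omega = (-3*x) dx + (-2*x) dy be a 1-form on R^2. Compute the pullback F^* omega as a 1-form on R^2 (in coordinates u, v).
F^* omega = (12*u*(-2*u^2 + 3*u*v - v^2)) du + (4*u*(3*u^2 - u*v - 2*v^2)) dv

Using F^*(f dg) = (f ∘ F) d(g ∘ F), substitute each coordinate x_i by F_i(u, v) in f_i, and replace dx_i by d F_i = (∂F_i/∂u) du + (∂F_i/∂v) dv.
  For the x component: f_1(F) = 6*u*(u - v); d F_1 = (-4*u + 2*v) du + (2*u) dv
  For the y component: f_2(F) = 4*u*(u - v); d F_2 = (0) du + (2*v) dv
Combining and collecting du, dv coefficients:
  coeff of du: 12*u*(-2*u^2 + 3*u*v - v^2)
  coeff of dv: 4*u*(3*u^2 - u*v - 2*v^2)
F^* omega = (12*u*(-2*u^2 + 3*u*v - v^2)) du + (4*u*(3*u^2 - u*v - 2*v^2)) dv.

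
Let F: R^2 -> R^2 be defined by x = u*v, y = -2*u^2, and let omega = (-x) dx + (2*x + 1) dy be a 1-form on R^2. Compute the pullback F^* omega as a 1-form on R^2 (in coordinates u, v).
F^* omega = (u*(-8*u*v - v^2 - 4)) du + (-u^2*v) dv

Using F^*(f dg) = (f ∘ F) d(g ∘ F), substitute each coordinate x_i by F_i(u, v) in f_i, and replace dx_i by d F_i = (∂F_i/∂u) du + (∂F_i/∂v) dv.
  For the x component: f_1(F) = -u*v; d F_1 = (v) du + (u) dv
  For the y component: f_2(F) = 2*u*v + 1; d F_2 = (-4*u) du + (0) dv
Combining and collecting du, dv coefficients:
  coeff of du: u*(-8*u*v - v^2 - 4)
  coeff of dv: -u^2*v
F^* omega = (u*(-8*u*v - v^2 - 4)) du + (-u^2*v) dv.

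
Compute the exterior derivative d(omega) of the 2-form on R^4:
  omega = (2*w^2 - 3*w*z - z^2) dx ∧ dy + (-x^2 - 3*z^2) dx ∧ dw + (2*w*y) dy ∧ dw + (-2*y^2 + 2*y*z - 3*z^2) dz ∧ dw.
d(omega) = (-3*w - 2*z) dx ∧ dy ∧ dz + (4*w - 3*z) dx ∧ dy ∧ dw + (6*z) dx ∧ dz ∧ dw + (-4*y + 2*z) dy ∧ dz ∧ dw

For a 2-form omega = sum_{i<j} g_{ij} dx_i ∧ dx_j, the exterior derivative is
  d(omega) = sum_{i<j} d(g_{ij}) ∧ dx_i ∧ dx_j = sum_{i<j, k} (∂g_{ij}/∂x_k) dx_k ∧ dx_i ∧ dx_j.
Expand each term, using dx_k ∧ dx_i ∧ dx_j = sgn(permutation) dx_{(a)} ∧ dx_{(b)} ∧ dx_{(c)} with (a < b < c) sorted:
  d(2*w^2 - 3*w*z - z^2) includes (∂/∂z)(2*w^2 - 3*w*z - z^2) dz = (-3*w - 2*z) dz, which multiplied by dx ∧ dy gives (-3*w - 2*z) dx ∧ dy ∧ dz
  d(2*w^2 - 3*w*z - z^2) includes (∂/∂w)(2*w^2 - 3*w*z - z^2) dw = (4*w - 3*z) dw, which multiplied by dx ∧ dy gives (4*w - 3*z) dx ∧ dy ∧ dw
  d(-x^2 - 3*z^2) includes (∂/∂z)(-x^2 - 3*z^2) dz = (-6*z) dz, which multiplied by dx ∧ dw gives (6*z) dx ∧ dz ∧ dw
  d(-2*y^2 + 2*y*z - 3*z^2) includes (∂/∂y)(-2*y^2 + 2*y*z - 3*z^2) dy = (-4*y + 2*z) dy, which multiplied by dz ∧ dw gives (-4*y + 2*z) dy ∧ dz ∧ dw
Collecting like 3-forms: d(omega) = (-3*w - 2*z) dx ∧ dy ∧ dz + (4*w - 3*z) dx ∧ dy ∧ dw + (6*z) dx ∧ dz ∧ dw + (-4*y + 2*z) dy ∧ dz ∧ dw.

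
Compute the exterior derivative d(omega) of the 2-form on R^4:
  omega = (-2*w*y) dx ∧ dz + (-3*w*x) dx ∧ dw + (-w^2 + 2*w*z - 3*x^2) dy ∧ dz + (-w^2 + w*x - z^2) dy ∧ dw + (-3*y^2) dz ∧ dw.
d(omega) = (2*w - 6*x) dx ∧ dy ∧ dz + (-2*y) dx ∧ dz ∧ dw + (-2*w - 6*y + 4*z) dy ∧ dz ∧ dw + (w) dx ∧ dy ∧ dw

For a 2-form omega = sum_{i<j} g_{ij} dx_i ∧ dx_j, the exterior derivative is
  d(omega) = sum_{i<j} d(g_{ij}) ∧ dx_i ∧ dx_j = sum_{i<j, k} (∂g_{ij}/∂x_k) dx_k ∧ dx_i ∧ dx_j.
Expand each term, using dx_k ∧ dx_i ∧ dx_j = sgn(permutation) dx_{(a)} ∧ dx_{(b)} ∧ dx_{(c)} with (a < b < c) sorted:
  d(-2*w*y) includes (∂/∂y)(-2*w*y) dy = (-2*w) dy, which multiplied by dx ∧ dz gives (2*w) dx ∧ dy ∧ dz
  d(-2*w*y) includes (∂/∂w)(-2*w*y) dw = (-2*y) dw, which multiplied by dx ∧ dz gives (-2*y) dx ∧ dz ∧ dw
  d(-w^2 + 2*w*z - 3*x^2) includes (∂/∂x)(-w^2 + 2*w*z - 3*x^2) dx = (-6*x) dx, which multiplied by dy ∧ dz gives (-6*x) dx ∧ dy ∧ dz
  d(-w^2 + 2*w*z - 3*x^2) includes (∂/∂w)(-w^2 + 2*w*z - 3*x^2) dw = (-2*w + 2*z) dw, which multiplied by dy ∧ dz gives (-2*w + 2*z) dy ∧ dz ∧ dw
  d(-w^2 + w*x - z^2) includes (∂/∂x)(-w^2 + w*x - z^2) dx = (w) dx, which multiplied by dy ∧ dw gives (w) dx ∧ dy ∧ dw
  d(-w^2 + w*x - z^2) includes (∂/∂z)(-w^2 + w*x - z^2) dz = (-2*z) dz, which multiplied by dy ∧ dw gives (2*z) dy ∧ dz ∧ dw
  d(-3*y^2) includes (∂/∂y)(-3*y^2) dy = (-6*y) dy, which multiplied by dz ∧ dw gives (-6*y) dy ∧ dz ∧ dw
Collecting like 3-forms: d(omega) = (2*w - 6*x) dx ∧ dy ∧ dz + (-2*y) dx ∧ dz ∧ dw + (-2*w - 6*y + 4*z) dy ∧ dz ∧ dw + (w) dx ∧ dy ∧ dw.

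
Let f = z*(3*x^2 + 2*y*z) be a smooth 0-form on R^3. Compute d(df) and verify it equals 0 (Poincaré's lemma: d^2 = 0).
d(df) = 0

Step 1: df = sum_i (∂f/∂x_i) dx_i = (6*x*z) dx + (2*z^2) dy + (3*x^2 + 4*y*z) dz.
Step 2: Apply d again. Using the 1-form formula, the coefficient of dx ∧ dy in d(df) is ∂^2 f/∂x ∂y - ∂^2 f/∂y ∂x = (0) - (0) = 0 (equality of mixed partials for smooth f).
Similarly for dx ∧ dz and dy ∧ dz — all coefficients vanish. So d(df) = 0.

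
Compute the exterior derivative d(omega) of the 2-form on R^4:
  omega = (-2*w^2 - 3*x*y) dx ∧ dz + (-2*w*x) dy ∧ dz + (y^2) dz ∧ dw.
d(omega) = (-2*w + 3*x) dx ∧ dy ∧ dz + (-4*w) dx ∧ dz ∧ dw + (-2*x + 2*y) dy ∧ dz ∧ dw

For a 2-form omega = sum_{i<j} g_{ij} dx_i ∧ dx_j, the exterior derivative is
  d(omega) = sum_{i<j} d(g_{ij}) ∧ dx_i ∧ dx_j = sum_{i<j, k} (∂g_{ij}/∂x_k) dx_k ∧ dx_i ∧ dx_j.
Expand each term, using dx_k ∧ dx_i ∧ dx_j = sgn(permutation) dx_{(a)} ∧ dx_{(b)} ∧ dx_{(c)} with (a < b < c) sorted:
  d(-2*w^2 - 3*x*y) includes (∂/∂y)(-2*w^2 - 3*x*y) dy = (-3*x) dy, which multiplied by dx ∧ dz gives (3*x) dx ∧ dy ∧ dz
  d(-2*w^2 - 3*x*y) includes (∂/∂w)(-2*w^2 - 3*x*y) dw = (-4*w) dw, which multiplied by dx ∧ dz gives (-4*w) dx ∧ dz ∧ dw
  d(-2*w*x) includes (∂/∂x)(-2*w*x) dx = (-2*w) dx, which multiplied by dy ∧ dz gives (-2*w) dx ∧ dy ∧ dz
  d(-2*w*x) includes (∂/∂w)(-2*w*x) dw = (-2*x) dw, which multiplied by dy ∧ dz gives (-2*x) dy ∧ dz ∧ dw
  d(y^2) includes (∂/∂y)(y^2) dy = (2*y) dy, which multiplied by dz ∧ dw gives (2*y) dy ∧ dz ∧ dw
Collecting like 3-forms: d(omega) = (-2*w + 3*x) dx ∧ dy ∧ dz + (-4*w) dx ∧ dz ∧ dw + (-2*x + 2*y) dy ∧ dz ∧ dw.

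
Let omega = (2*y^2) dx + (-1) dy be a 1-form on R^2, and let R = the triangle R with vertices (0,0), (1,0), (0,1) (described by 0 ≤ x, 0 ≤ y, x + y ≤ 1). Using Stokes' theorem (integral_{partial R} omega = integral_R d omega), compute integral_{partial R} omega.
integral_(partial R) omega = -2/3

Stokes: integral_partial_R omega = integral_R d omega with d omega = (∂Q/∂x - ∂P/∂y) dx ∧ dy.
  ∂Q/∂x = 0
  ∂P/∂y = 4*y
  integrand = ∂Q/∂x - ∂P/∂y = -4*y.
Integrating over R: integral_0^1 integral_0^{1-x} (-4*y) dy dx = -2/3.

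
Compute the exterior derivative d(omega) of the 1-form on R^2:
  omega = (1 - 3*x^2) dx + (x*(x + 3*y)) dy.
d(omega) = (2*x + 3*y) dx ∧ dy

For a 1-form omega = sum_i f_i dx_i, the exterior derivative is
  d(omega) = sum_{i < j} (∂f_j/∂x_i - ∂f_i/∂x_j) dx_i ∧ dx_j.
  coefficient of dx ∧ dy: ∂f_2/∂x - ∂f_1/∂y = ∂(x*(x + 3*y))/∂x - ∂(1 - 3*x^2)/∂y = 2*x + 3*y
Assembling: d(omega) = (2*x + 3*y) dx ∧ dy.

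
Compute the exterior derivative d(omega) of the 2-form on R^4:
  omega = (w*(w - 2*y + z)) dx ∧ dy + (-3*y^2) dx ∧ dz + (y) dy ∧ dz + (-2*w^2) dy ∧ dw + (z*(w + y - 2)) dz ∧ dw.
d(omega) = (w + 6*y) dx ∧ dy ∧ dz + (2*w - 2*y + z) dx ∧ dy ∧ dw + (z) dy ∧ dz ∧ dw

For a 2-form omega = sum_{i<j} g_{ij} dx_i ∧ dx_j, the exterior derivative is
  d(omega) = sum_{i<j} d(g_{ij}) ∧ dx_i ∧ dx_j = sum_{i<j, k} (∂g_{ij}/∂x_k) dx_k ∧ dx_i ∧ dx_j.
Expand each term, using dx_k ∧ dx_i ∧ dx_j = sgn(permutation) dx_{(a)} ∧ dx_{(b)} ∧ dx_{(c)} with (a < b < c) sorted:
  d(w*(w - 2*y + z)) includes (∂/∂z)(w*(w - 2*y + z)) dz = (w) dz, which multiplied by dx ∧ dy gives (w) dx ∧ dy ∧ dz
  d(w*(w - 2*y + z)) includes (∂/∂w)(w*(w - 2*y + z)) dw = (2*w - 2*y + z) dw, which multiplied by dx ∧ dy gives (2*w - 2*y + z) dx ∧ dy ∧ dw
  d(-3*y^2) includes (∂/∂y)(-3*y^2) dy = (-6*y) dy, which multiplied by dx ∧ dz gives (6*y) dx ∧ dy ∧ dz
  d(z*(w + y - 2)) includes (∂/∂y)(z*(w + y - 2)) dy = (z) dy, which multiplied by dz ∧ dw gives (z) dy ∧ dz ∧ dw
Collecting like 3-forms: d(omega) = (w + 6*y) dx ∧ dy ∧ dz + (2*w - 2*y + z) dx ∧ dy ∧ dw + (z) dy ∧ dz ∧ dw.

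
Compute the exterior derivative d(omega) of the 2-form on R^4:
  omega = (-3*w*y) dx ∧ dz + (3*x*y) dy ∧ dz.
d(omega) = (3*w + 3*y) dx ∧ dy ∧ dz + (-3*y) dx ∧ dz ∧ dw

For a 2-form omega = sum_{i<j} g_{ij} dx_i ∧ dx_j, the exterior derivative is
  d(omega) = sum_{i<j} d(g_{ij}) ∧ dx_i ∧ dx_j = sum_{i<j, k} (∂g_{ij}/∂x_k) dx_k ∧ dx_i ∧ dx_j.
Expand each term, using dx_k ∧ dx_i ∧ dx_j = sgn(permutation) dx_{(a)} ∧ dx_{(b)} ∧ dx_{(c)} with (a < b < c) sorted:
  d(-3*w*y) includes (∂/∂y)(-3*w*y) dy = (-3*w) dy, which multiplied by dx ∧ dz gives (3*w) dx ∧ dy ∧ dz
  d(-3*w*y) includes (∂/∂w)(-3*w*y) dw = (-3*y) dw, which multiplied by dx ∧ dz gives (-3*y) dx ∧ dz ∧ dw
  d(3*x*y) includes (∂/∂x)(3*x*y) dx = (3*y) dx, which multiplied by dy ∧ dz gives (3*y) dx ∧ dy ∧ dz
Collecting like 3-forms: d(omega) = (3*w + 3*y) dx ∧ dy ∧ dz + (-3*y) dx ∧ dz ∧ dw.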